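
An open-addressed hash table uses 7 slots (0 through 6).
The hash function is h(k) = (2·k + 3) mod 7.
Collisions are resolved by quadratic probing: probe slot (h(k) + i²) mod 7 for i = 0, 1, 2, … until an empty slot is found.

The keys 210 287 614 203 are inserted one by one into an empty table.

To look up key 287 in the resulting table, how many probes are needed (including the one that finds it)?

2

210: h=3 -> slot 3
287: h=3, probe 3,4 -> slot 4
614: h=6 -> slot 6
203: h=3, probe 3,4,0 -> slot 0
Table: [203, —, —, 210, 287, —, 614]
Lookup 287: h=3, probe 3,4 → found at 4.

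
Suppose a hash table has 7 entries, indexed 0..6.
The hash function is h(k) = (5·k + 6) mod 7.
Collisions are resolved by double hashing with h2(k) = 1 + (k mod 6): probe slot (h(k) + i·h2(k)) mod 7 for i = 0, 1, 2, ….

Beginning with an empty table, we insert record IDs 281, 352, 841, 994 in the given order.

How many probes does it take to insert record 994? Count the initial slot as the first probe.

281 hashes to 4; slot 4 is free => place at 4.
352 hashes to 2; slot 2 is free => place at 2.
841 hashes to 4, h2=2; 4 taken => place at 6.
994 hashes to 6, h2=5; 6,4,2 taken => place at 0.
Table: [994, ., 352, ., 281, ., 841]

4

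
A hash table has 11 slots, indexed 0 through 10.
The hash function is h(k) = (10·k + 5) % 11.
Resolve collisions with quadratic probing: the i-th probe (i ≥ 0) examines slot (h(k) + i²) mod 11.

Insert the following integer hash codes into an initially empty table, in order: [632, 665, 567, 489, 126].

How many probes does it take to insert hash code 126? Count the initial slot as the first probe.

4

632: h=0 => slot 0
665: h=0, probe 0,1 => slot 1
567: h=10 => slot 10
489: h=0, probe 0,1,4 => slot 4
126: h=0, probe 0,1,4,9 => slot 9
Table: [632, 665, ., ., 489, ., ., ., ., 126, 567]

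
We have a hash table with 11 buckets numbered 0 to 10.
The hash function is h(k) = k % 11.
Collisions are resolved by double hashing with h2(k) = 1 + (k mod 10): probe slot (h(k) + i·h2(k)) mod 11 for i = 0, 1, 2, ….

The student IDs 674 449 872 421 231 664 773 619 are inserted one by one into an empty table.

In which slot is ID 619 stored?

Insert 674: h=3, slot 3 empty -> index 3.
Insert 449: h=9, slot 9 empty -> index 9.
Insert 872: h=3, h2=3, slot 3 occupied -> index 6.
Insert 421: h=3, h2=2, slot 3 occupied -> index 5.
Insert 231: h=0, slot 0 empty -> index 0.
Insert 664: h=4, slot 4 empty -> index 4.
Insert 773: h=3, h2=4, slot 3 occupied -> index 7.
Insert 619: h=3, h2=10, slot 3 occupied -> index 2.
Table: [231, _, 619, 674, 664, 421, 872, 773, _, 449, _]

2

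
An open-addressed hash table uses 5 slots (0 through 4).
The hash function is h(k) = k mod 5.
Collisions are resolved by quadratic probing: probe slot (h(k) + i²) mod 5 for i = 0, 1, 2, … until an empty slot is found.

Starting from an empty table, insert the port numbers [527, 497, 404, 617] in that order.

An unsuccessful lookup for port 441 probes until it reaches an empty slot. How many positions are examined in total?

3

527: h=2 => slot 2
497: h=2, probe 2,3 => slot 3
404: h=4 => slot 4
617: h=2, probe 2,3,1 => slot 1
Table: [-, 617, 527, 497, 404]
Lookup 441: h=1, probe 1,2,0 → slot 0 empty, not found.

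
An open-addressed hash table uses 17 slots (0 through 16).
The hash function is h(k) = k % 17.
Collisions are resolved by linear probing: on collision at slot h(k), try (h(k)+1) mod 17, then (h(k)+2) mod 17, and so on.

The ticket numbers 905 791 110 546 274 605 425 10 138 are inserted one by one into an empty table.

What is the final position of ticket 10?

905 hashes to 4; slot 4 is free => place at 4.
791 hashes to 9; slot 9 is free => place at 9.
110 hashes to 8; slot 8 is free => place at 8.
546 hashes to 2; slot 2 is free => place at 2.
274 hashes to 2; 2 taken => place at 3.
605 hashes to 10; slot 10 is free => place at 10.
425 hashes to 0; slot 0 is free => place at 0.
10 hashes to 10; 10 taken => place at 11.
138 hashes to 2; 2,3,4 taken => place at 5.
Table: [425, -, 546, 274, 905, 138, -, -, 110, 791, 605, 10, -, -, -, -, -]

11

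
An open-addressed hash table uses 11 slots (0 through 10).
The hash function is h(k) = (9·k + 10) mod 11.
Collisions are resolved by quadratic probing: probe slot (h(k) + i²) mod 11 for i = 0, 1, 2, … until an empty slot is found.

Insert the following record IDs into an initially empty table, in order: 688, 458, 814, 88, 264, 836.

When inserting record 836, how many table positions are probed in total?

4

688 hashes to 9; slot 9 is free => place at 9.
458 hashes to 7; slot 7 is free => place at 7.
814 hashes to 10; slot 10 is free => place at 10.
88 hashes to 10; 10 taken => place at 0.
264 hashes to 10; 10,0 taken => place at 3.
836 hashes to 10; 10,0,3 taken => place at 8.
Table: [88, _, _, 264, _, _, _, 458, 836, 688, 814]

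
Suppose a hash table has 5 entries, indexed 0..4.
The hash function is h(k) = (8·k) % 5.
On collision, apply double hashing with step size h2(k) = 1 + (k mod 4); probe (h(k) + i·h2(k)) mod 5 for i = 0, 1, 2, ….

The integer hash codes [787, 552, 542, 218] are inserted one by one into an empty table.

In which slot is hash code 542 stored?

4

787 hashes to 1; slot 1 is free -> place at 1.
552 hashes to 1, h2=1; 1 taken -> place at 2.
542 hashes to 1, h2=3; 1 taken -> place at 4.
218 hashes to 4, h2=3; 4,2 taken -> place at 0.
Table: [218, 787, 552, ., 542]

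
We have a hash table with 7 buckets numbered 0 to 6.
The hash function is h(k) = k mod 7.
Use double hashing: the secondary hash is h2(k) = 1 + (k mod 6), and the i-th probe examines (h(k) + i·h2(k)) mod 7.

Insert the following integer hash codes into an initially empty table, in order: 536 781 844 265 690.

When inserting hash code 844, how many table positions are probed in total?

2

Insert 536: h=4, slot 4 empty → index 4.
Insert 781: h=4, h2=2, slot 4 occupied → index 6.
Insert 844: h=4, h2=5, slot 4 occupied → index 2.
Insert 265: h=6, h2=2, slot 6 occupied → index 1.
Insert 690: h=4, h2=1, slot 4 occupied → index 5.
Table: [∅, 265, 844, ∅, 536, 690, 781]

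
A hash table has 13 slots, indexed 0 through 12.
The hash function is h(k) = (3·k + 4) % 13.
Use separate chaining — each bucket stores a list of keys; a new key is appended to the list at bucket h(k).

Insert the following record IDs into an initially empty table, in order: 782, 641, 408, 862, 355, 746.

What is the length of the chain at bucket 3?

Insert 782: h=10, bucket 10 empty -> new chain.
Insert 641: h=3, bucket 3 empty -> new chain.
Insert 408: h=6, bucket 6 empty -> new chain.
Insert 862: h=3, bucket 3 nonempty -> append to chain.
Insert 355: h=3, bucket 3 nonempty -> append to chain.
Insert 746: h=6, bucket 6 nonempty -> append to chain.
Final buckets:
0: -
1: -
2: -
3: 641 -> 862 -> 355
4: -
5: -
6: 408 -> 746
7: -
8: -
9: -
10: 782
11: -
12: -

3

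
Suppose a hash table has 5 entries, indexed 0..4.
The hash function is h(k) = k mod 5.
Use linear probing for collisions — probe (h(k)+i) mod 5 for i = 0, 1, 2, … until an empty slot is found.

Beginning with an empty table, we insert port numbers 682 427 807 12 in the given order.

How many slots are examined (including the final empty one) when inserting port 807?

682: h=2 -> slot 2
427: h=2, probe 2,3 -> slot 3
807: h=2, probe 2,3,4 -> slot 4
12: h=2, probe 2,3,4,0 -> slot 0
Table: [12, —, 682, 427, 807]

3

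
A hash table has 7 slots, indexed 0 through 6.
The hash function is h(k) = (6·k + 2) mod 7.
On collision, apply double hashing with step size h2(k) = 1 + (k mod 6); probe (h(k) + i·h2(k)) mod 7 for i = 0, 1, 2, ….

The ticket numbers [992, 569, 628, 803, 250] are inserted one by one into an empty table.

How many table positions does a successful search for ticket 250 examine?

4

992: h=4 → slot 4
569: h=0 → slot 0
628: h=4, h2=5, probe 4,2 → slot 2
803: h=4, h2=6, probe 4,3 → slot 3
250: h=4, h2=5, probe 4,2,0,5 → slot 5
Table: [569, —, 628, 803, 992, 250, —]
Lookup 250: h=4, h2=5, probe 4,2,0,5 → found at 5.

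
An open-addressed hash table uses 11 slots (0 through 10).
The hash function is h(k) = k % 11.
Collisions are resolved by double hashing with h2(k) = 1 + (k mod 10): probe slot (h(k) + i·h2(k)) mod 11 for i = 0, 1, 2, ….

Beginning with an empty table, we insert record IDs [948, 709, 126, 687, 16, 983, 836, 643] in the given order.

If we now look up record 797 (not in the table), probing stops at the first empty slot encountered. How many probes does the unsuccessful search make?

4

948 hashes to 2; slot 2 is free → place at 2.
709 hashes to 5; slot 5 is free → place at 5.
126 hashes to 5, h2=7; 5 taken → place at 1.
687 hashes to 5, h2=8; 5,2 taken → place at 10.
16 hashes to 5, h2=7; 5,1 taken → place at 8.
983 hashes to 4; slot 4 is free → place at 4.
836 hashes to 0; slot 0 is free → place at 0.
643 hashes to 5, h2=4; 5 taken → place at 9.
Table: [836, 126, 948, ∅, 983, 709, ∅, ∅, 16, 643, 687]
Lookup 797: h=5, h2=8, probe 5,2,10,7 → slot 7 empty, not found.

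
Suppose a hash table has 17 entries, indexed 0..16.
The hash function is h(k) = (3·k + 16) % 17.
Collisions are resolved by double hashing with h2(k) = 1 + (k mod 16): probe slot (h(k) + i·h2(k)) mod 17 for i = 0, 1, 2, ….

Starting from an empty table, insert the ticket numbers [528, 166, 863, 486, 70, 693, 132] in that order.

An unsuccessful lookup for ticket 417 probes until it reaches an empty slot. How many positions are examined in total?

2

528: h=2 → slot 2
166: h=4 → slot 4
863: h=4, h2=16, probe 4,3 → slot 3
486: h=12 → slot 12
70: h=5 → slot 5
693: h=4, h2=6, probe 4,10 → slot 10
132: h=4, h2=5, probe 4,9 → slot 9
Table: [∅, ∅, 528, 863, 166, 70, ∅, ∅, ∅, 132, 693, ∅, 486, ∅, ∅, ∅, ∅]
Lookup 417: h=9, h2=2, probe 9,11 → slot 11 empty, not found.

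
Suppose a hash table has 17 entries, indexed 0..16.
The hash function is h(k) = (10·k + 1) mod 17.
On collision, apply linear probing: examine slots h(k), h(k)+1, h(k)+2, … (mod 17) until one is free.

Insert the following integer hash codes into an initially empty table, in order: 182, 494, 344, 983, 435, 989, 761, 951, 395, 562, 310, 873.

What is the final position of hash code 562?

13

Insert 182: h=2, slot 2 empty → index 2.
Insert 494: h=11, slot 11 empty → index 11.
Insert 344: h=7, slot 7 empty → index 7.
Insert 983: h=5, slot 5 empty → index 5.
Insert 435: h=16, slot 16 empty → index 16.
Insert 989: h=14, slot 14 empty → index 14.
Insert 761: h=12, slot 12 empty → index 12.
Insert 951: h=8, slot 8 empty → index 8.
Insert 395: h=7, slots 7,8 occupied → index 9.
Insert 562: h=11, slots 11,12 occupied → index 13.
Insert 310: h=7, slots 7,8,9 occupied → index 10.
Insert 873: h=10, slots 10,11,12,13,14 occupied → index 15.
Table: [∅, ∅, 182, ∅, ∅, 983, ∅, 344, 951, 395, 310, 494, 761, 562, 989, 873, 435]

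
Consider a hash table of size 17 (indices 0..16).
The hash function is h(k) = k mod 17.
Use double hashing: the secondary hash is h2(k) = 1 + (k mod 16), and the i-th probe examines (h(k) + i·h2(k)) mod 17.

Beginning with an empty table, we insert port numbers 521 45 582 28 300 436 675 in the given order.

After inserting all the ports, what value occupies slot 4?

582

521: h=11 -> slot 11
45: h=11, h2=14, probe 11,8 -> slot 8
582: h=4 -> slot 4
28: h=11, h2=13, probe 11,7 -> slot 7
300: h=11, h2=13, probe 11,7,3 -> slot 3
436: h=11, h2=5, probe 11,16 -> slot 16
675: h=12 -> slot 12
Table: [_, _, _, 300, 582, _, _, 28, 45, _, _, 521, 675, _, _, _, 436]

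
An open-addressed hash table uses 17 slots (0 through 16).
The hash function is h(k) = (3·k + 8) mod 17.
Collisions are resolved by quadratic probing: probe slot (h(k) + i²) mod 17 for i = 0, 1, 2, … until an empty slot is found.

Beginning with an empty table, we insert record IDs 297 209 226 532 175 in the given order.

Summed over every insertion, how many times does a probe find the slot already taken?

297 hashes to 15; slot 15 is free => place at 15.
209 hashes to 6; slot 6 is free => place at 6.
226 hashes to 6; 6 taken => place at 7.
532 hashes to 6; 6,7 taken => place at 10.
175 hashes to 6; 6,7,10,15 taken => place at 5.
Table: [∅, ∅, ∅, ∅, ∅, 175, 209, 226, ∅, ∅, 532, ∅, ∅, ∅, ∅, 297, ∅]

7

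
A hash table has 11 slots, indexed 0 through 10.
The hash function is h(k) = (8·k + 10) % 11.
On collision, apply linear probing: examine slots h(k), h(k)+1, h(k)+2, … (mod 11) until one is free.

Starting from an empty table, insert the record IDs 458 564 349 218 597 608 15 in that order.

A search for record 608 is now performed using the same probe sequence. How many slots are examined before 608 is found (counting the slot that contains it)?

458: h=0 → slot 0
564: h=1 → slot 1
349: h=8 → slot 8
218: h=5 → slot 5
597: h=1, probe 1,2 → slot 2
608: h=1, probe 1,2,3 → slot 3
15: h=9 → slot 9
Table: [458, 564, 597, 608, _, 218, _, _, 349, 15, _]
Lookup 608: h=1, probe 1,2,3 → found at 3.

3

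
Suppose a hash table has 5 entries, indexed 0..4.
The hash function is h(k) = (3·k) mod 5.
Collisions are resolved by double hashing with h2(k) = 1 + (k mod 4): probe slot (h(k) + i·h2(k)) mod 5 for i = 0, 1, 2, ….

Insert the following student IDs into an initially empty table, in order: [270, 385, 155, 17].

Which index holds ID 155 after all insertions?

270 hashes to 0; slot 0 is free -> place at 0.
385 hashes to 0, h2=2; 0 taken -> place at 2.
155 hashes to 0, h2=4; 0 taken -> place at 4.
17 hashes to 1; slot 1 is free -> place at 1.
Table: [270, 17, 385, -, 155]

4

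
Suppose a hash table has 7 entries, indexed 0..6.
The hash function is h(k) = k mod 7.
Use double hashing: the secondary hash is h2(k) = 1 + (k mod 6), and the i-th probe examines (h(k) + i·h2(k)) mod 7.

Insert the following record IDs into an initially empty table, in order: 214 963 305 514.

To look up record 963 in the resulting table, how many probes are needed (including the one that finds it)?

Insert 214: h=4, slot 4 empty -> index 4.
Insert 963: h=4, h2=4, slot 4 occupied -> index 1.
Insert 305: h=4, h2=6, slot 4 occupied -> index 3.
Insert 514: h=3, h2=5, slots 3,1 occupied -> index 6.
Table: [—, 963, —, 305, 214, —, 514]
Lookup 963: h=4, h2=4, probe 4,1 → found at 1.

2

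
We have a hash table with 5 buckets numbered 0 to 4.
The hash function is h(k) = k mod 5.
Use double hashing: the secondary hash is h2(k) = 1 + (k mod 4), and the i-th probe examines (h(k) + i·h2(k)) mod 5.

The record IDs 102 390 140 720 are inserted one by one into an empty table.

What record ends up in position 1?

102 hashes to 2; slot 2 is free → place at 2.
390 hashes to 0; slot 0 is free → place at 0.
140 hashes to 0, h2=1; 0 taken → place at 1.
720 hashes to 0, h2=1; 0,1,2 taken → place at 3.
Table: [390, 140, 102, 720, ∅]

140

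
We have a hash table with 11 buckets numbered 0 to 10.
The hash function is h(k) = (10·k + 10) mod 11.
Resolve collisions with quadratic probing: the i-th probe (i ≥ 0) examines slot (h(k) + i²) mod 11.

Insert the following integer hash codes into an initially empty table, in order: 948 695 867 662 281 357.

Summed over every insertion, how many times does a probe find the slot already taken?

4

948 hashes to 8; slot 8 is free => place at 8.
695 hashes to 8; 8 taken => place at 9.
867 hashes to 1; slot 1 is free => place at 1.
662 hashes to 8; 8,9,1 taken => place at 6.
281 hashes to 4; slot 4 is free => place at 4.
357 hashes to 5; slot 5 is free => place at 5.
Table: [-, 867, -, -, 281, 357, 662, -, 948, 695, -]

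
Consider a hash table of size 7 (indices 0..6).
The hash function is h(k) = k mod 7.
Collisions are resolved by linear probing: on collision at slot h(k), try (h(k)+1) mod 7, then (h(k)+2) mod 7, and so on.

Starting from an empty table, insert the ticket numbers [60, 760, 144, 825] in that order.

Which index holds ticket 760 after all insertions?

5

60: h=4 → slot 4
760: h=4, probe 4,5 → slot 5
144: h=4, probe 4,5,6 → slot 6
825: h=6, probe 6,0 → slot 0
Table: [825, ., ., ., 60, 760, 144]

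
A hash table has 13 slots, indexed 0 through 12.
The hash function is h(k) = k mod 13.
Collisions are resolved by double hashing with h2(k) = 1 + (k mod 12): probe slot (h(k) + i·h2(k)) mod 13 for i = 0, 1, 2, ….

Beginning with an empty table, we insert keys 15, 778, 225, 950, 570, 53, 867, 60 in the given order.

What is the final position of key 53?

7

15: h=2 => slot 2
778: h=11 => slot 11
225: h=4 => slot 4
950: h=1 => slot 1
570: h=11, h2=7, probe 11,5 => slot 5
53: h=1, h2=6, probe 1,7 => slot 7
867: h=9 => slot 9
60: h=8 => slot 8
Table: [-, 950, 15, -, 225, 570, -, 53, 60, 867, -, 778, -]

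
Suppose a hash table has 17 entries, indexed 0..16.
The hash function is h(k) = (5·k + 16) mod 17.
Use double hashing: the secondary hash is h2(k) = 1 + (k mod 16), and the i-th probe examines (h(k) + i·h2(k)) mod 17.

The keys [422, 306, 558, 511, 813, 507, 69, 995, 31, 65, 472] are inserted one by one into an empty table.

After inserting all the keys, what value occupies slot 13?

507

422 hashes to 1; slot 1 is free -> place at 1.
306 hashes to 16; slot 16 is free -> place at 16.
558 hashes to 1, h2=15; 1,16 taken -> place at 14.
511 hashes to 4; slot 4 is free -> place at 4.
813 hashes to 1, h2=14; 1 taken -> place at 15.
507 hashes to 1, h2=12; 1 taken -> place at 13.
69 hashes to 4, h2=6; 4 taken -> place at 10.
995 hashes to 10, h2=4; 10,14,1 taken -> place at 5.
31 hashes to 1, h2=16; 1 taken -> place at 0.
65 hashes to 1, h2=2; 1 taken -> place at 3.
472 hashes to 13, h2=9; 13,5,14 taken -> place at 6.
Table: [31, 422, ., 65, 511, 995, 472, ., ., ., 69, ., ., 507, 558, 813, 306]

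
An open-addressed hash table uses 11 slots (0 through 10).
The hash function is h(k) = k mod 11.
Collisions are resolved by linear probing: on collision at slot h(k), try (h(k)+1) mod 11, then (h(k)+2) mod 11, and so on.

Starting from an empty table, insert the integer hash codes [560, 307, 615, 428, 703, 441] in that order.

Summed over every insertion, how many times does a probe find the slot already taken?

560: h=10 → slot 10
307: h=10, probe 10,0 → slot 0
615: h=10, probe 10,0,1 → slot 1
428: h=10, probe 10,0,1,2 → slot 2
703: h=10, probe 10,0,1,2,3 → slot 3
441: h=1, probe 1,2,3,4 → slot 4
Table: [307, 615, 428, 703, 441, —, —, —, —, —, 560]

13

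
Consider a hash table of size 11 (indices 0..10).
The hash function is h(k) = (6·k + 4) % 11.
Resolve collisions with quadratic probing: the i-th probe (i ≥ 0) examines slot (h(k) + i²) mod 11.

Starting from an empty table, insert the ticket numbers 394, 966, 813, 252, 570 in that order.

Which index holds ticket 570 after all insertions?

394: h=3 -> slot 3
966: h=3, probe 3,4 -> slot 4
813: h=9 -> slot 9
252: h=9, probe 9,10 -> slot 10
570: h=3, probe 3,4,7 -> slot 7
Table: [_, _, _, 394, 966, _, _, 570, _, 813, 252]

7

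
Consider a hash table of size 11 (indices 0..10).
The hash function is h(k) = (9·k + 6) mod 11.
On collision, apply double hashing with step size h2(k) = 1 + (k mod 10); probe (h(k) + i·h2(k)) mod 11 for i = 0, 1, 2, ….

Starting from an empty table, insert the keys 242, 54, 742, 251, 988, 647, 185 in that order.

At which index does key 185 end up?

5

242: h=6 -> slot 6
54: h=8 -> slot 8
742: h=7 -> slot 7
251: h=10 -> slot 10
988: h=10, h2=9, probe 10,8,6,4 -> slot 4
647: h=10, h2=8, probe 10,7,4,1 -> slot 1
185: h=10, h2=6, probe 10,5 -> slot 5
Table: [∅, 647, ∅, ∅, 988, 185, 242, 742, 54, ∅, 251]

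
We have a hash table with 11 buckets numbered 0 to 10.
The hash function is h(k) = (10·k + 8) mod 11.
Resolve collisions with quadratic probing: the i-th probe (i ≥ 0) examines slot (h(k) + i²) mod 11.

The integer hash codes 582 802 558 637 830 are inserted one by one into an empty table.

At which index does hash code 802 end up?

10

Insert 582: h=9, slot 9 empty → index 9.
Insert 802: h=9, slot 9 occupied → index 10.
Insert 558: h=0, slot 0 empty → index 0.
Insert 637: h=9, slots 9,10 occupied → index 2.
Insert 830: h=3, slot 3 empty → index 3.
Table: [558, ∅, 637, 830, ∅, ∅, ∅, ∅, ∅, 582, 802]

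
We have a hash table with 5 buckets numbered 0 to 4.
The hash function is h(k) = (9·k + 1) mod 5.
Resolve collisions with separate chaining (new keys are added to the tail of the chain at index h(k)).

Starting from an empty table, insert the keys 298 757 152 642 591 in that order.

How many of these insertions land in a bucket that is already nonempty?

2

298 -> bucket 3
757 -> bucket 4
152 -> bucket 4 (collision)
642 -> bucket 4 (collision)
591 -> bucket 0
Final buckets:
0: 591
1: _
2: _
3: 298
4: 757 -> 152 -> 642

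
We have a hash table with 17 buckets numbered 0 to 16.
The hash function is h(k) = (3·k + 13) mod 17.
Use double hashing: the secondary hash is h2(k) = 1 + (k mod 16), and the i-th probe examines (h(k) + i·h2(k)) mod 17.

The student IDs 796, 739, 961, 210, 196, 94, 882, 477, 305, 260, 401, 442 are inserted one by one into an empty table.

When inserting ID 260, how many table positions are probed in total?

4

796: h=4 => slot 4
739: h=3 => slot 3
961: h=6 => slot 6
210: h=14 => slot 14
196: h=6, h2=5, probe 6,11 => slot 11
94: h=6, h2=15, probe 6,4,2 => slot 2
882: h=7 => slot 7
477: h=16 => slot 16
305: h=10 => slot 10
260: h=11, h2=5, probe 11,16,4,9 => slot 9
401: h=9, h2=2, probe 9,11,13 => slot 13
442: h=13, h2=11, probe 13,7,1 => slot 1
Table: [—, 442, 94, 739, 796, —, 961, 882, —, 260, 305, 196, —, 401, 210, —, 477]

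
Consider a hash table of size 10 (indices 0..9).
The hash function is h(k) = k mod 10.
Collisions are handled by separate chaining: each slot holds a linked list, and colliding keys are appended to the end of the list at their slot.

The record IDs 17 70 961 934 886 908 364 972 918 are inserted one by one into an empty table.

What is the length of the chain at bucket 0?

1

Insert 17: h=7, bucket 7 empty -> new chain.
Insert 70: h=0, bucket 0 empty -> new chain.
Insert 961: h=1, bucket 1 empty -> new chain.
Insert 934: h=4, bucket 4 empty -> new chain.
Insert 886: h=6, bucket 6 empty -> new chain.
Insert 908: h=8, bucket 8 empty -> new chain.
Insert 364: h=4, bucket 4 nonempty -> append to chain.
Insert 972: h=2, bucket 2 empty -> new chain.
Insert 918: h=8, bucket 8 nonempty -> append to chain.
Final buckets:
0: 70
1: 961
2: 972
3: ∅
4: 934 -> 364
5: ∅
6: 886
7: 17
8: 908 -> 918
9: ∅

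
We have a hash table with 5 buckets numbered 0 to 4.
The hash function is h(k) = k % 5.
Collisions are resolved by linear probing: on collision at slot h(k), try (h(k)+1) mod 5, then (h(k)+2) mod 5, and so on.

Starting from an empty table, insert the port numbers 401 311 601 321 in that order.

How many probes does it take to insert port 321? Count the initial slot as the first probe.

401 hashes to 1; slot 1 is free -> place at 1.
311 hashes to 1; 1 taken -> place at 2.
601 hashes to 1; 1,2 taken -> place at 3.
321 hashes to 1; 1,2,3 taken -> place at 4.
Table: [—, 401, 311, 601, 321]

4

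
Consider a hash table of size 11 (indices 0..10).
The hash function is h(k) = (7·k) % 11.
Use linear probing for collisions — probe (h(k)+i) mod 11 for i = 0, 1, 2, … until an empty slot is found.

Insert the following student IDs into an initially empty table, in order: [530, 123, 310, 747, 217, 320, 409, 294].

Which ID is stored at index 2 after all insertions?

294

530: h=3 → slot 3
123: h=3, probe 3,4 → slot 4
310: h=3, probe 3,4,5 → slot 5
747: h=4, probe 4,5,6 → slot 6
217: h=1 → slot 1
320: h=7 → slot 7
409: h=3, probe 3,4,5,6,7,8 → slot 8
294: h=1, probe 1,2 → slot 2
Table: [., 217, 294, 530, 123, 310, 747, 320, 409, ., .]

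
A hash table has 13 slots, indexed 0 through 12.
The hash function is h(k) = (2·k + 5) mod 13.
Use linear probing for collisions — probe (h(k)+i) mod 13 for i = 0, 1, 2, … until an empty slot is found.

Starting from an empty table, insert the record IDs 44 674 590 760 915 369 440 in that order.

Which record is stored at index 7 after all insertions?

44: h=2 → slot 2
674: h=1 → slot 1
590: h=2, probe 2,3 → slot 3
760: h=4 → slot 4
915: h=2, probe 2,3,4,5 → slot 5
369: h=2, probe 2,3,4,5,6 → slot 6
440: h=1, probe 1,2,3,4,5,6,7 → slot 7
Table: [∅, 674, 44, 590, 760, 915, 369, 440, ∅, ∅, ∅, ∅, ∅]

440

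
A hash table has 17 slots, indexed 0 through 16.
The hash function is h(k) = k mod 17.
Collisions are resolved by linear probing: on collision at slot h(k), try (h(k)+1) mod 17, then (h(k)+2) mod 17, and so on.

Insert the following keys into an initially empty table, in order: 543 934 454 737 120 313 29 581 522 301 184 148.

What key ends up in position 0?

934

543: h=16 => slot 16
934: h=16, probe 16,0 => slot 0
454: h=12 => slot 12
737: h=6 => slot 6
120: h=1 => slot 1
313: h=7 => slot 7
29: h=12, probe 12,13 => slot 13
581: h=3 => slot 3
522: h=12, probe 12,13,14 => slot 14
301: h=12, probe 12,13,14,15 => slot 15
184: h=14, probe 14,15,16,0,1,2 => slot 2
148: h=12, probe 12,13,14,15,16,0,1,2,3,4 => slot 4
Table: [934, 120, 184, 581, 148, _, 737, 313, _, _, _, _, 454, 29, 522, 301, 543]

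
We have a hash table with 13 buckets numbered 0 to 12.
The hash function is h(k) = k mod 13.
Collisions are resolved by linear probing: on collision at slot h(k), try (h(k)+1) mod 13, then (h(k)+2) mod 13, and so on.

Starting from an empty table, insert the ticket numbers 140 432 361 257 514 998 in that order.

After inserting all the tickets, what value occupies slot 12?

257

Insert 140: h=10, slot 10 empty → index 10.
Insert 432: h=3, slot 3 empty → index 3.
Insert 361: h=10, slot 10 occupied → index 11.
Insert 257: h=10, slots 10,11 occupied → index 12.
Insert 514: h=7, slot 7 empty → index 7.
Insert 998: h=10, slots 10,11,12 occupied → index 0.
Table: [998, —, —, 432, —, —, —, 514, —, —, 140, 361, 257]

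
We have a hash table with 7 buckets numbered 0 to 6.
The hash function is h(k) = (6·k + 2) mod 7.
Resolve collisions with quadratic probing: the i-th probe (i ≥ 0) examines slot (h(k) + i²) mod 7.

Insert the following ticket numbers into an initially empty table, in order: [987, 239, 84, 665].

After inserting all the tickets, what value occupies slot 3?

84

987 hashes to 2; slot 2 is free → place at 2.
239 hashes to 1; slot 1 is free → place at 1.
84 hashes to 2; 2 taken → place at 3.
665 hashes to 2; 2,3 taken → place at 6.
Table: [_, 239, 987, 84, _, _, 665]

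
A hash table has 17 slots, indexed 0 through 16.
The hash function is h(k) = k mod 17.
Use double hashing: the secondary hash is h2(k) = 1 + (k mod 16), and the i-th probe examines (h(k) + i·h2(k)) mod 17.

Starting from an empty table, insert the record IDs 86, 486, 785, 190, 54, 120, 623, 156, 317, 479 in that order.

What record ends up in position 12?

Insert 86: h=1, slot 1 empty => index 1.
Insert 486: h=10, slot 10 empty => index 10.
Insert 785: h=3, slot 3 empty => index 3.
Insert 190: h=3, h2=15, slots 3,1 occupied => index 16.
Insert 54: h=3, h2=7, slots 3,10 occupied => index 0.
Insert 120: h=1, h2=9, slots 1,10 occupied => index 2.
Insert 623: h=11, slot 11 empty => index 11.
Insert 156: h=3, h2=13, slots 3,16 occupied => index 12.
Insert 317: h=11, h2=14, slot 11 occupied => index 8.
Insert 479: h=3, h2=16, slots 3,2,1,0,16 occupied => index 15.
Table: [54, 86, 120, 785, -, -, -, -, 317, -, 486, 623, 156, -, -, 479, 190]

156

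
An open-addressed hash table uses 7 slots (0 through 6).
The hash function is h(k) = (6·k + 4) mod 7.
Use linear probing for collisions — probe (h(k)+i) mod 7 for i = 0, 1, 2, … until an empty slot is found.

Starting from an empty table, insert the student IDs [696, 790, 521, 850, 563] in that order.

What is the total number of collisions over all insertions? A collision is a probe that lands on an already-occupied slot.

6

696: h=1 → slot 1
790: h=5 → slot 5
521: h=1, probe 1,2 → slot 2
850: h=1, probe 1,2,3 → slot 3
563: h=1, probe 1,2,3,4 → slot 4
Table: [—, 696, 521, 850, 563, 790, —]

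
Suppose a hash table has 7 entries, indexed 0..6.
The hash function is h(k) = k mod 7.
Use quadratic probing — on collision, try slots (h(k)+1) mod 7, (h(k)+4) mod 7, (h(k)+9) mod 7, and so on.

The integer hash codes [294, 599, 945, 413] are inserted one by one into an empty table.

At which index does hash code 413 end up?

Insert 294: h=0, slot 0 empty → index 0.
Insert 599: h=4, slot 4 empty → index 4.
Insert 945: h=0, slot 0 occupied → index 1.
Insert 413: h=0, slots 0,1,4 occupied → index 2.
Table: [294, 945, 413, —, 599, —, —]

2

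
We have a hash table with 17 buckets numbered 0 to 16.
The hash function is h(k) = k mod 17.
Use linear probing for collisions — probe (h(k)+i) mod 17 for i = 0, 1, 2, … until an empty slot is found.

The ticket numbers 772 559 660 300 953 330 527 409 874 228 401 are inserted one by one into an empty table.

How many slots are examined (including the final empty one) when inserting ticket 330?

2

772: h=7 -> slot 7
559: h=15 -> slot 15
660: h=14 -> slot 14
300: h=11 -> slot 11
953: h=1 -> slot 1
330: h=7, probe 7,8 -> slot 8
527: h=0 -> slot 0
409: h=1, probe 1,2 -> slot 2
874: h=7, probe 7,8,9 -> slot 9
228: h=7, probe 7,8,9,10 -> slot 10
401: h=10, probe 10,11,12 -> slot 12
Table: [527, 953, 409, —, —, —, —, 772, 330, 874, 228, 300, 401, —, 660, 559, —]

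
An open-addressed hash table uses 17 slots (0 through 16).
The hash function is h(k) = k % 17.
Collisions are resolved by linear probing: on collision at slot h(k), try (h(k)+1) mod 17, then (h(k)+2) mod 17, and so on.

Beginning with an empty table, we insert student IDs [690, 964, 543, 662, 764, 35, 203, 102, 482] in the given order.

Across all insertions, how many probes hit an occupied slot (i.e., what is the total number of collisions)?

12

Insert 690: h=10, slot 10 empty => index 10.
Insert 964: h=12, slot 12 empty => index 12.
Insert 543: h=16, slot 16 empty => index 16.
Insert 662: h=16, slot 16 occupied => index 0.
Insert 764: h=16, slots 16,0 occupied => index 1.
Insert 35: h=1, slot 1 occupied => index 2.
Insert 203: h=16, slots 16,0,1,2 occupied => index 3.
Insert 102: h=0, slots 0,1,2,3 occupied => index 4.
Insert 482: h=6, slot 6 empty => index 6.
Table: [662, 764, 35, 203, 102, ∅, 482, ∅, ∅, ∅, 690, ∅, 964, ∅, ∅, ∅, 543]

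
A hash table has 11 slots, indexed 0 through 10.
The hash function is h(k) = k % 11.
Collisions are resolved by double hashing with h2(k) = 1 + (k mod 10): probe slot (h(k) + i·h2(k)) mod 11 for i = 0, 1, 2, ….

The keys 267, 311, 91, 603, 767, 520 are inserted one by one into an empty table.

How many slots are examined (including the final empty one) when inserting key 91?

Insert 267: h=3, slot 3 empty -> index 3.
Insert 311: h=3, h2=2, slot 3 occupied -> index 5.
Insert 91: h=3, h2=2, slots 3,5 occupied -> index 7.
Insert 603: h=9, slot 9 empty -> index 9.
Insert 767: h=8, slot 8 empty -> index 8.
Insert 520: h=3, h2=1, slot 3 occupied -> index 4.
Table: [-, -, -, 267, 520, 311, -, 91, 767, 603, -]

3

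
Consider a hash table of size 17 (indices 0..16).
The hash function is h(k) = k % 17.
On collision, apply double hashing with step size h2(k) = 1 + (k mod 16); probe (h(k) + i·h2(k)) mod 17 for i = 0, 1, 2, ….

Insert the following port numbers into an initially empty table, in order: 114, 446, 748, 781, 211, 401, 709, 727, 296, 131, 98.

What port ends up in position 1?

709

Insert 114: h=12, slot 12 empty → index 12.
Insert 446: h=4, slot 4 empty → index 4.
Insert 748: h=0, slot 0 empty → index 0.
Insert 781: h=16, slot 16 empty → index 16.
Insert 211: h=7, slot 7 empty → index 7.
Insert 401: h=10, slot 10 empty → index 10.
Insert 709: h=12, h2=6, slot 12 occupied → index 1.
Insert 727: h=13, slot 13 empty → index 13.
Insert 296: h=7, h2=9, slots 7,16 occupied → index 8.
Insert 131: h=12, h2=4, slots 12,16 occupied → index 3.
Insert 98: h=13, h2=3, slots 13,16 occupied → index 2.
Table: [748, 709, 98, 131, 446, ., ., 211, 296, ., 401, ., 114, 727, ., ., 781]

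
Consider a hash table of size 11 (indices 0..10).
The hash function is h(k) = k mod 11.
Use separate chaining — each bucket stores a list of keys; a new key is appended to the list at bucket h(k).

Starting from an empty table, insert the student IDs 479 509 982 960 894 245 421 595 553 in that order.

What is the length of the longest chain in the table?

7

479 -> bucket 6
509 -> bucket 3
982 -> bucket 3 (collision)
960 -> bucket 3 (collision)
894 -> bucket 3 (collision)
245 -> bucket 3 (collision)
421 -> bucket 3 (collision)
595 -> bucket 1
553 -> bucket 3 (collision)
Final buckets:
0: _
1: 595
2: _
3: 509 -> 982 -> 960 -> 894 -> 245 -> 421 -> 553
4: _
5: _
6: 479
7: _
8: _
9: _
10: _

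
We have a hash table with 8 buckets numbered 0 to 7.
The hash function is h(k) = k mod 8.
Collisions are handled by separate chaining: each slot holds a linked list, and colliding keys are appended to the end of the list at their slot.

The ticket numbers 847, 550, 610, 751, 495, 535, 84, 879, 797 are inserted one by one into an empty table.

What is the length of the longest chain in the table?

847 -> bucket 7
550 -> bucket 6
610 -> bucket 2
751 -> bucket 7 (collision)
495 -> bucket 7 (collision)
535 -> bucket 7 (collision)
84 -> bucket 4
879 -> bucket 7 (collision)
797 -> bucket 5
Final buckets:
0: .
1: .
2: 610
3: .
4: 84
5: 797
6: 550
7: 847 -> 751 -> 495 -> 535 -> 879

5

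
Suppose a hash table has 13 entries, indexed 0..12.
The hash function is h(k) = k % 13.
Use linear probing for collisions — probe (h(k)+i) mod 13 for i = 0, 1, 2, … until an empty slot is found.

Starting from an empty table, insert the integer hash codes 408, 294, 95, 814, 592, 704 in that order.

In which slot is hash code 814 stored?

9

Insert 408: h=5, slot 5 empty → index 5.
Insert 294: h=8, slot 8 empty → index 8.
Insert 95: h=4, slot 4 empty → index 4.
Insert 814: h=8, slot 8 occupied → index 9.
Insert 592: h=7, slot 7 empty → index 7.
Insert 704: h=2, slot 2 empty → index 2.
Table: [_, _, 704, _, 95, 408, _, 592, 294, 814, _, _, _]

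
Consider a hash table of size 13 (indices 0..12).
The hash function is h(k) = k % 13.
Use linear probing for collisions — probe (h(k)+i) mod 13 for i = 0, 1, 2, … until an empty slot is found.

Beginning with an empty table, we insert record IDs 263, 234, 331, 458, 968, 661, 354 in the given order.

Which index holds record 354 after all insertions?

263 hashes to 3; slot 3 is free → place at 3.
234 hashes to 0; slot 0 is free → place at 0.
331 hashes to 6; slot 6 is free → place at 6.
458 hashes to 3; 3 taken → place at 4.
968 hashes to 6; 6 taken → place at 7.
661 hashes to 11; slot 11 is free → place at 11.
354 hashes to 3; 3,4 taken → place at 5.
Table: [234, ∅, ∅, 263, 458, 354, 331, 968, ∅, ∅, ∅, 661, ∅]

5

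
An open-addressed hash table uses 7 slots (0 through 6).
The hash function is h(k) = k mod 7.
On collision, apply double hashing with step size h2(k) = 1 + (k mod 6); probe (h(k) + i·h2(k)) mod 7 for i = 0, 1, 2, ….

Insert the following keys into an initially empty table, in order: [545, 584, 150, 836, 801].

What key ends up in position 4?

545: h=6 → slot 6
584: h=3 → slot 3
150: h=3, h2=1, probe 3,4 → slot 4
836: h=3, h2=3, probe 3,6,2 → slot 2
801: h=3, h2=4, probe 3,0 → slot 0
Table: [801, -, 836, 584, 150, -, 545]

150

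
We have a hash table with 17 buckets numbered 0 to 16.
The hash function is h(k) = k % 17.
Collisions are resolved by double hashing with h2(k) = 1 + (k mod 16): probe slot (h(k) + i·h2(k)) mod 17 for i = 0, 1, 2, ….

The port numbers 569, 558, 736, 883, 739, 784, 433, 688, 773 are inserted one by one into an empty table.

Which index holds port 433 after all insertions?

10

569 hashes to 8; slot 8 is free → place at 8.
558 hashes to 14; slot 14 is free → place at 14.
736 hashes to 5; slot 5 is free → place at 5.
883 hashes to 16; slot 16 is free → place at 16.
739 hashes to 8, h2=4; 8 taken → place at 12.
784 hashes to 2; slot 2 is free → place at 2.
433 hashes to 8, h2=2; 8 taken → place at 10.
688 hashes to 8, h2=1; 8 taken → place at 9.
773 hashes to 8, h2=6; 8,14 taken → place at 3.
Table: [—, —, 784, 773, —, 736, —, —, 569, 688, 433, —, 739, —, 558, —, 883]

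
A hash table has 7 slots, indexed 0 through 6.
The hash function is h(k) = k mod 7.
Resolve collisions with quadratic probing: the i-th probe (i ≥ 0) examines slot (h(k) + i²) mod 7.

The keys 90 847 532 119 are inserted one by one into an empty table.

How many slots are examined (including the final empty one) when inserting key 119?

3

Insert 90: h=6, slot 6 empty -> index 6.
Insert 847: h=0, slot 0 empty -> index 0.
Insert 532: h=0, slot 0 occupied -> index 1.
Insert 119: h=0, slots 0,1 occupied -> index 4.
Table: [847, 532, —, —, 119, —, 90]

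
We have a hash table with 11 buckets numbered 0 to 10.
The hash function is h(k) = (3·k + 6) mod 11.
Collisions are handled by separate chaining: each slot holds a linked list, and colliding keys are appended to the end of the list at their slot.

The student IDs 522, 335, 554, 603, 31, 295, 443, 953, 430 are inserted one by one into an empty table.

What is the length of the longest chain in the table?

522 -> bucket 10
335 -> bucket 10 (collision)
554 -> bucket 7
603 -> bucket 0
31 -> bucket 0 (collision)
295 -> bucket 0 (collision)
443 -> bucket 4
953 -> bucket 5
430 -> bucket 9
Final buckets:
0: 603 -> 31 -> 295
1: _
2: _
3: _
4: 443
5: 953
6: _
7: 554
8: _
9: 430
10: 522 -> 335

3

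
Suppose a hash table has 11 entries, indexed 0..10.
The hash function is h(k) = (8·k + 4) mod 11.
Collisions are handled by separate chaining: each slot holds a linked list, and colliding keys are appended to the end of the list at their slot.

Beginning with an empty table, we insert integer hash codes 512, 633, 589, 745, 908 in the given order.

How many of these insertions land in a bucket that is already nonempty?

Insert 512: h=8, bucket 8 empty -> new chain.
Insert 633: h=8, bucket 8 nonempty -> append to chain.
Insert 589: h=8, bucket 8 nonempty -> append to chain.
Insert 745: h=2, bucket 2 empty -> new chain.
Insert 908: h=8, bucket 8 nonempty -> append to chain.
Final buckets:
0: —
1: —
2: 745
3: —
4: —
5: —
6: —
7: —
8: 512 -> 633 -> 589 -> 908
9: —
10: —

3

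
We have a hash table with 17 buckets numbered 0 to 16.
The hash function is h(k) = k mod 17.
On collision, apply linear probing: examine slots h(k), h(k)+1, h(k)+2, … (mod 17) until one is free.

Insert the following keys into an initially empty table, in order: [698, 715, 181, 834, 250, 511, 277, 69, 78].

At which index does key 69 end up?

6

Insert 698: h=1, slot 1 empty => index 1.
Insert 715: h=1, slot 1 occupied => index 2.
Insert 181: h=11, slot 11 empty => index 11.
Insert 834: h=1, slots 1,2 occupied => index 3.
Insert 250: h=12, slot 12 empty => index 12.
Insert 511: h=1, slots 1,2,3 occupied => index 4.
Insert 277: h=5, slot 5 empty => index 5.
Insert 69: h=1, slots 1,2,3,4,5 occupied => index 6.
Insert 78: h=10, slot 10 empty => index 10.
Table: [., 698, 715, 834, 511, 277, 69, ., ., ., 78, 181, 250, ., ., ., .]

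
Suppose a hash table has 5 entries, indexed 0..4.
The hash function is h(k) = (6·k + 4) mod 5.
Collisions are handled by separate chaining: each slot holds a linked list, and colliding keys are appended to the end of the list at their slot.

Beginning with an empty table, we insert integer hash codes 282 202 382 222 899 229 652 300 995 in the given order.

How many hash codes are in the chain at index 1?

5

Insert 282: h=1, bucket 1 empty → new chain.
Insert 202: h=1, bucket 1 nonempty → append to chain.
Insert 382: h=1, bucket 1 nonempty → append to chain.
Insert 222: h=1, bucket 1 nonempty → append to chain.
Insert 899: h=3, bucket 3 empty → new chain.
Insert 229: h=3, bucket 3 nonempty → append to chain.
Insert 652: h=1, bucket 1 nonempty → append to chain.
Insert 300: h=4, bucket 4 empty → new chain.
Insert 995: h=4, bucket 4 nonempty → append to chain.
Final buckets:
0: _
1: 282 -> 202 -> 382 -> 222 -> 652
2: _
3: 899 -> 229
4: 300 -> 995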